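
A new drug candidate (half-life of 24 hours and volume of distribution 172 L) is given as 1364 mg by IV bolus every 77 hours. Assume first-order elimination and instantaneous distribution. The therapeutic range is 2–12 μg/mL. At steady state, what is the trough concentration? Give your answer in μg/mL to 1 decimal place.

k = ln2/t½ = ln2/24 ≈ 0.028881 h⁻¹; fraction remaining f = e^(−kτ) = e^(−0.028881×77) ≈ 0.1082.
Accumulation ratio R = 1/(1 − f) ≈ 1/0.8918 ≈ 1.1213.
Each bolus raises the concentration by D/Vd = 1364/172 ≈ 7.930 μg/mL.
Cmax,ss = C₀/(1 − f) ≈ 7.930/0.8918 ≈ 8.892 μg/mL.
Steady-state trough Cmin,ss = Cmax,ss·f ≈ 8.892 × 0.1082 ≈ 0.962 μg/mL.
Trough 1.0 μg/mL vs MEC 2 μg/mL: subtherapeutic.

1.0 μg/mL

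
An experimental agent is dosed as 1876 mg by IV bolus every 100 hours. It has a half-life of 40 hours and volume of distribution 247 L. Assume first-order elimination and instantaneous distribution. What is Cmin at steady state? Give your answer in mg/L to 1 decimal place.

τ/t½ = 100/40 ≈ 2.5, so fraction remaining f = (1/2)^(100/40) ≈ 0.1768.
At steady state, accumulation factor R = 1/(1 − e^(−kτ)) ≈ 1.2148.
Single-dose peak C₀ = D/Vd = 1876/247 ≈ 7.595 mg/L.
Steady-state peak Cmax,ss = C₀·R ≈ 7.595 × 1.2148 ≈ 9.226 mg/L.
One interval later, Cmin,ss = Cmax,ss·e^(−kτ) ≈ 9.226 × 0.1768 ≈ 1.631 mg/L.

1.6 mg/L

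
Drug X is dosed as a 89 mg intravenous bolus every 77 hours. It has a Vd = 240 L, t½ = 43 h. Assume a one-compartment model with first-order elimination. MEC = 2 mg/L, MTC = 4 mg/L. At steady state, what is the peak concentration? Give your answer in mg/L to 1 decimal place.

0.5 mg/L

k = ln2/t½ = ln2/43 ≈ 0.016120 h⁻¹; fraction remaining f = e^(−kτ) = e^(−0.016120×77) ≈ 0.2890.
Accumulation ratio R = 1/(1 − f) ≈ 1/0.7110 ≈ 1.4065.
Single-dose peak C₀ = D/Vd = 89/240 ≈ 0.371 mg/L.
Steady-state peak Cmax,ss = C₀·R ≈ 0.371 × 1.4065 ≈ 0.522 mg/L.
Peak 0.5 mg/L vs MTC 4 mg/L: below toxic threshold.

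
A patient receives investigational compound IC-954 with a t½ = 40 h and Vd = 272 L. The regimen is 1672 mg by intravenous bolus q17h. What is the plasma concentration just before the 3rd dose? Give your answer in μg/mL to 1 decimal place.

f = (1/2)^(τ/t½) = (1/2)^(17/40) ≈ 0.7448.
C₀ = D/Vd = 1672/272 ≈ 6.147 μg/mL.
Before the 3rd dose, 2 doses have been given. Superposition: Cmin = C₀·(f + f²).
≈ 6.147 × (0.7448 + 0.5547) ≈ 6.147 × 1.2995 ≈ 7.988 μg/mL.

8.0 μg/mL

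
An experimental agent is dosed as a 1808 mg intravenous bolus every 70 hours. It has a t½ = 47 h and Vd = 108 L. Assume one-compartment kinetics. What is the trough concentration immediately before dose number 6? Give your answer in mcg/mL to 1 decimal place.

f = (1/2)^(τ/t½) = (1/2)^(70/47) ≈ 0.3562.
C₀ = D/Vd = 1808/108 ≈ 16.741 mcg/mL.
Before the 6th dose, 5 doses have been given. Superposition: Cmin = C₀·(f + f² + … + f^5).
≈ 16.741 × (0.3562 + 0.1269 + 0.0452 + 0.0161 + 0.0057) ≈ 16.741 × 0.5501 ≈ 9.209 mcg/mL.

9.2 mcg/mL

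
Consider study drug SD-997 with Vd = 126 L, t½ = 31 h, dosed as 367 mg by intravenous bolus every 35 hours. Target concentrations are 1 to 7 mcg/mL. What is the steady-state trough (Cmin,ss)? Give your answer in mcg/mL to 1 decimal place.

τ/t½ = 35/31 ≈ 1.129, so fraction remaining f = (1/2)^(35/31) ≈ 0.4572.
Accumulation ratio R = 1/(1 − f) ≈ 1/0.5428 ≈ 1.8423.
Single-dose peak C₀ = D/Vd = 367/126 ≈ 2.913 mcg/mL.
Steady-state peak Cmax,ss = C₀·R ≈ 2.913 × 1.8423 ≈ 5.367 mcg/mL.
Steady-state trough Cmin,ss = Cmax,ss·f ≈ 5.367 × 0.4572 ≈ 2.454 mcg/mL.
Trough 2.5 mcg/mL vs MEC 1 mcg/mL: adequate.

2.5 mcg/mL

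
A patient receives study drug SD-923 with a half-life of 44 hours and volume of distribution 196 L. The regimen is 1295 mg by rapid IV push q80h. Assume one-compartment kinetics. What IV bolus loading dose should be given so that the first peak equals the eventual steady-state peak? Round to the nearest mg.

1808 mg

f = (1/2)^(80/44) ≈ 0.283578; accumulation ratio R = 1/(1−f) ≈ 1.39583.
Loading dose to hit Cmax,ss on first dose: D_load = D_maint·R ≈ 1295 × 1.39583 ≈ 1807.60 mg.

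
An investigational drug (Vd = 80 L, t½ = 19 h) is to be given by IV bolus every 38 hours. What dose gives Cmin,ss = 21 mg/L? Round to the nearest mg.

5040 mg

τ/t½ = 38/19 ≈ 2, so f = (1/2)^(38/19) ≈ 0.250000.
Cmin,ss = (D/Vd)·f/(1−f), so D = Cmin,ss·Vd·(1−f)/f.
D = 21 × 80 × (1−f)/f ≈ 21 × 80 × 3.00000 ≈ 5040.00 mg.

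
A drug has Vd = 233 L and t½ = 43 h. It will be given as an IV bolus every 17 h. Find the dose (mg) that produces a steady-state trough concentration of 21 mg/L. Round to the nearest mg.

1543 mg

τ/t½ = 17/43 ≈ 0.39535, so f = (1/2)^(17/43) ≈ 0.760306.
Cmin,ss = (D/Vd)·f/(1−f), so D = Cmin,ss·Vd·(1−f)/f.
D = 21 × 233 × (1−f)/f ≈ 21 × 233 × 0.31526 ≈ 1542.57 mg.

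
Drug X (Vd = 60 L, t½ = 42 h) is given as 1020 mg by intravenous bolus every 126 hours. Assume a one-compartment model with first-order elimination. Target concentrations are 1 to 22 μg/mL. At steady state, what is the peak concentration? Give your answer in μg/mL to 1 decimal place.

19.4 μg/mL

τ = 126 h = 3 half-lives, so f = (1/2)^3 = 0.125.
Accumulation ratio R = 1/(1 − f) = 1/0.875 = 8/7.
Single-dose peak C₀ = D/Vd = 1020/60 = 17 μg/mL.
Steady-state peak Cmax,ss = C₀·R = 17 × 8/7 ≈ 19.429 μg/mL.
Peak 19.4 μg/mL vs MTC 22 μg/mL: below toxic threshold.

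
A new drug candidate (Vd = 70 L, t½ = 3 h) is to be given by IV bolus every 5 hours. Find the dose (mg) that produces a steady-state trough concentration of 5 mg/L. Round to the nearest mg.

τ/t½ = 5/3 ≈ 1.6667, so f = (1/2)^(5/3) ≈ 0.314980.
Cmin,ss = (D/Vd)·f/(1−f), so D = Cmin,ss·Vd·(1−f)/f.
D = 5 × 70 × (1−f)/f ≈ 5 × 70 × 2.17480 ≈ 761.18 mg.

761 mg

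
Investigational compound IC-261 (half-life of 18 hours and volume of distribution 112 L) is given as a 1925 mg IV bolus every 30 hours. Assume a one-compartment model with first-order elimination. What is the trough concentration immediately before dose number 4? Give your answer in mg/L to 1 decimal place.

7.7 mg/L

f = (1/2)^(τ/t½) = (1/2)^(30/18) ≈ 0.3150.
C₀ = D/Vd = 1925/112 ≈ 17.188 mg/L.
Before the 4th dose, 3 doses have been given. Superposition: Cmin = C₀·(f + f² + … + f^3).
≈ 17.188 × (0.3150 + 0.0992 + 0.0313) ≈ 17.188 × 0.4455 ≈ 7.657 mg/L.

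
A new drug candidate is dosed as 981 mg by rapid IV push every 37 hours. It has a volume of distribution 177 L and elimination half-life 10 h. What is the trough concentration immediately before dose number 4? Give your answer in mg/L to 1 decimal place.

f = (1/2)^(τ/t½) = (1/2)^(37/10) ≈ 0.0769.
C₀ = D/Vd = 981/177 ≈ 5.542 mg/L.
Before the 4th dose, 3 doses have been given. Superposition: Cmin = C₀·(f + f² + … + f^3).
≈ 5.542 × (0.0769 + 0.0059 + 0.0005) ≈ 5.542 × 0.0833 ≈ 0.462 mg/L.

0.5 mg/L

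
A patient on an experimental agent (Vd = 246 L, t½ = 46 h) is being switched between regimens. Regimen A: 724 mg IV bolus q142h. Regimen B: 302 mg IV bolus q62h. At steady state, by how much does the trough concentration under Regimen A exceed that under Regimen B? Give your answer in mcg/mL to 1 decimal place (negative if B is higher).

Regimen A: f = (1/2)^(142/46) ≈ 0.1177; Cmin,ss = (724/246)·f/(1−f) ≈ 0.393 mcg/mL.
Regimen B: f = (1/2)^(62/46) ≈ 0.3929; Cmin,ss = (302/246)·f/(1−f) ≈ 0.794 mcg/mL.
Difference ≈ 0.393 − 0.794 ≈ -0.401 mcg/mL.

-0.4 mcg/mL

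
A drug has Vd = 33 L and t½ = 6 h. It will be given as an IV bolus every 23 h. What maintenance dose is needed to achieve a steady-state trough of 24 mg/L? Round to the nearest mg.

10497 mg

τ/t½ = 23/6 ≈ 3.8333, so f = (1/2)^(23/6) ≈ 0.070154.
Cmin,ss = (D/Vd)·f/(1−f), so D = Cmin,ss·Vd·(1−f)/f.
D = 24 × 33 × (1−f)/f ≈ 24 × 33 × 13.25435 ≈ 10497.45 mg.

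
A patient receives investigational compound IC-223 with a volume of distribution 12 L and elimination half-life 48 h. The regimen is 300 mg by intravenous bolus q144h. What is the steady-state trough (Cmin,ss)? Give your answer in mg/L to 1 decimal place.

3.6 mg/L

τ = 144 h = 3 half-lives, so f = (1/2)^3 = 0.125.
At steady state, R = 1/(1 − 0.125) = 8/7.
Single-dose peak C₀ = D/Vd = 300/12 = 25 mg/L.
Steady-state peak Cmax,ss = C₀·R = 25 × 8/7 ≈ 28.571 mg/L.
Steady-state trough Cmin,ss = Cmax,ss·f ≈ 28.571 × 0.125 ≈ 3.571 mg/L.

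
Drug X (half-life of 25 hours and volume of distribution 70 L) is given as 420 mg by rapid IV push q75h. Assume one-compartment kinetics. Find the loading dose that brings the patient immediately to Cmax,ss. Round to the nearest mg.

480 mg

f = (1/2)^(75/25) ≈ 0.125000; accumulation ratio R = 1/(1−f) ≈ 1.14286.
Loading dose to hit Cmax,ss on first dose: D_load = D_maint·R ≈ 420 × 1.14286 ≈ 480.00 mg.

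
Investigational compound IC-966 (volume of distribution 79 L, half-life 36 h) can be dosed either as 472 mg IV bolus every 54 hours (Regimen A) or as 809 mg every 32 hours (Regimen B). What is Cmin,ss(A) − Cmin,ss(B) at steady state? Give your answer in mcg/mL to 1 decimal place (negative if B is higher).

-8.8 mcg/mL

Regimen A: f = (1/2)^(54/36) ≈ 0.3536; Cmin,ss = (472/79)·f/(1−f) ≈ 3.268 mcg/mL.
Regimen B: f = (1/2)^(32/36) ≈ 0.5400; Cmin,ss = (809/79)·f/(1−f) ≈ 12.021 mcg/mL.
Difference ≈ 3.268 − 12.021 ≈ -8.753 mcg/mL.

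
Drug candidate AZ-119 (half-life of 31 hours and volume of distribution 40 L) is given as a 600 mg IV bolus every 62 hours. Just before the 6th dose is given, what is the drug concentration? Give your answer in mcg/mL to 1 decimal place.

f = (1/2)^(τ/t½) = (1/2)^(62/31) ≈ 0.2500.
C₀ = D/Vd = 600/40 ≈ 15.000 mcg/mL.
Before the 6th dose, 5 doses have been given. Superposition: Cmin = C₀·(f + f² + … + f^5).
≈ 15.000 × (0.2500 + 0.0625 + 0.0156 + 0.0039 + 0.0010) ≈ 15.000 × 0.3330 ≈ 4.995 mcg/mL.

5.0 mcg/mL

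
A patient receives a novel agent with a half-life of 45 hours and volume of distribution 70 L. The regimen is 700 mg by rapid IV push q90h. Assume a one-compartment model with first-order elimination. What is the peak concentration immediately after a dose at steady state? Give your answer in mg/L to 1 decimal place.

13.3 mg/L

τ = 90 h = 2 half-lives, so f = (1/2)^2 = 0.25.
At steady state, R = 1/(1 − 0.25) = 4/3.
Single-dose peak C₀ = D/Vd = 700/70 = 10 mg/L.
Steady-state peak Cmax,ss = C₀·R = 10 × 4/3 ≈ 13.333 mg/L.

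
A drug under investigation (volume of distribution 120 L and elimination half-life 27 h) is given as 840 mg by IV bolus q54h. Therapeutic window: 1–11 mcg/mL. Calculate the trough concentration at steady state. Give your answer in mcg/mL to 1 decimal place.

2.3 mcg/mL

The dosing interval is 2 half-lives, so f = 2^(−2) = 0.25.
At steady state, R = 1/(1 − 0.25) = 4/3.
Single-dose peak C₀ = D/Vd = 840/120 = 7 mcg/mL.
Steady-state peak Cmax,ss = C₀·R = 7 × 4/3 ≈ 9.333 mcg/mL.
Steady-state trough Cmin,ss = Cmax,ss·f ≈ 9.333 × 0.25 ≈ 2.333 mcg/mL.
Trough 2.3 mcg/mL vs MEC 1 mcg/mL: adequate.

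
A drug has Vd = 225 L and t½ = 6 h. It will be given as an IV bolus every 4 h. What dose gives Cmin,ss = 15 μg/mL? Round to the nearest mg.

1982 mg

τ/t½ = 4/6 ≈ 0.66667, so f = (1/2)^(4/6) ≈ 0.629961.
Cmin,ss = (D/Vd)·f/(1−f), so D = Cmin,ss·Vd·(1−f)/f.
D = 15 × 225 × (1−f)/f ≈ 15 × 225 × 0.58740 ≈ 1982.48 mg.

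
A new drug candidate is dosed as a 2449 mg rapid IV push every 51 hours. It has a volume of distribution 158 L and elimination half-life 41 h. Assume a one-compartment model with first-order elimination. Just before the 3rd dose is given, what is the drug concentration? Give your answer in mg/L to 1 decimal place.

9.3 mg/L

f = (1/2)^(τ/t½) = (1/2)^(51/41) ≈ 0.4222.
C₀ = D/Vd = 2449/158 ≈ 15.500 mg/L.
Before the 3rd dose, 2 doses have been given. Superposition: Cmin = C₀·(f + f²).
≈ 15.500 × (0.4222 + 0.1783) ≈ 15.500 × 0.6005 ≈ 9.308 mg/L.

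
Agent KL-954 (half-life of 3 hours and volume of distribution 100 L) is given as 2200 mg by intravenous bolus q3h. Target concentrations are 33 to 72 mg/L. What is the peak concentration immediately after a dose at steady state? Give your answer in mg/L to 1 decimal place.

44.0 mg/L

The dosing interval is 1 half-life, so f = 2^(−1) = 0.5.
Accumulation ratio R = 1/(1 − f) = 1/0.5 = 2/1.
Single-dose peak C₀ = D/Vd = 2200/100 = 22 mg/L.
Steady-state peak Cmax,ss = C₀·R = 22 × 2/1 ≈ 44.000 mg/L.
Peak 44.0 mg/L vs MTC 72 mg/L: below toxic threshold.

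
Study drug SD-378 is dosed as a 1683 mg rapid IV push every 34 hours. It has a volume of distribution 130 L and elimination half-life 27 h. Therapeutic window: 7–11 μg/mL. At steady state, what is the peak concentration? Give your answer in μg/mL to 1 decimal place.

22.2 μg/mL

τ/t½ = 34/27 ≈ 1.2593, so fraction remaining f = (1/2)^(34/27) ≈ 0.4178.
Accumulation ratio R = 1/(1 − f) ≈ 1/0.5822 ≈ 1.7176.
Each bolus raises the concentration by D/Vd = 1683/130 ≈ 12.946 μg/mL.
Cmax,ss = C₀/(1 − f) ≈ 12.946/0.5822 ≈ 22.236 μg/mL.
Peak 22.2 μg/mL vs MTC 11 μg/mL: exceeds toxic threshold.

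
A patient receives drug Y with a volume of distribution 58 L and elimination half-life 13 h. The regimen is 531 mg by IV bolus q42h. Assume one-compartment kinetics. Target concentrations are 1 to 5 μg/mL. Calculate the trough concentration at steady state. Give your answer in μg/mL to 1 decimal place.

k = ln2/t½ = ln2/13 ≈ 0.053319 h⁻¹; fraction remaining f = e^(−kτ) = e^(−0.053319×42) ≈ 0.1065.
Accumulation ratio R = 1/(1 − f) ≈ 1/0.8935 ≈ 1.1192.
Single-dose peak C₀ = D/Vd = 531/58 ≈ 9.155 μg/mL.
Steady-state peak Cmax,ss = C₀·R ≈ 9.155 × 1.1192 ≈ 10.246 μg/mL.
Steady-state trough Cmin,ss = Cmax,ss·f ≈ 10.246 × 0.1065 ≈ 1.091 μg/mL.
Trough 1.1 μg/mL vs MEC 1 μg/mL: adequate.

1.1 μg/mL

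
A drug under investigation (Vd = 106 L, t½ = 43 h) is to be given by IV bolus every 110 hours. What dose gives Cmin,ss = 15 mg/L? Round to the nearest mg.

τ/t½ = 110/43 ≈ 2.5581, so f = (1/2)^(110/43) ≈ 0.169794.
Cmin,ss = (D/Vd)·f/(1−f), so D = Cmin,ss·Vd·(1−f)/f.
D = 15 × 106 × (1−f)/f ≈ 15 × 106 × 4.88949 ≈ 7774.29 mg.

7774 mg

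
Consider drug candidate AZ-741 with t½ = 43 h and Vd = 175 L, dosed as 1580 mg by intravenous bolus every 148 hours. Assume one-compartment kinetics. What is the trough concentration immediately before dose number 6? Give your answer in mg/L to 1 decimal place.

0.9 mg/L

f = (1/2)^(τ/t½) = (1/2)^(148/43) ≈ 0.0920.
C₀ = D/Vd = 1580/175 ≈ 9.029 mg/L.
Before the 6th dose, 5 doses have been given. Superposition: Cmin = C₀·(f + f² + … + f^5).
≈ 9.029 × (0.0920 + 0.0085 + 0.0008 + 0.0001 + 0.0000) ≈ 9.029 × 0.1014 ≈ 0.916 mg/L.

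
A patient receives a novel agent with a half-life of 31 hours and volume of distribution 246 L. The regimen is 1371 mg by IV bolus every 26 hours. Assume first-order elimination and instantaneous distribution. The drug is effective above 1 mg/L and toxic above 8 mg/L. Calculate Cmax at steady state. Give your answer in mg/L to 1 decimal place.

τ/t½ = 26/31 ≈ 0.83871, so fraction remaining f = (1/2)^(26/31) ≈ 0.5591.
Accumulation ratio R = 1/(1 − f) ≈ 1/0.4409 ≈ 2.2681.
Single-dose peak C₀ = D/Vd = 1371/246 ≈ 5.573 mg/L.
Steady-state peak Cmax,ss = C₀·R ≈ 5.573 × 2.2681 ≈ 12.640 mg/L.
Peak 12.6 mg/L vs MTC 8 mg/L: exceeds toxic threshold.

12.6 mg/L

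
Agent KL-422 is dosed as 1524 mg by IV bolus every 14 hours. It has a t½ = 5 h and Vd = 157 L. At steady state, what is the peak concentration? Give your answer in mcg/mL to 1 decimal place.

11.3 mcg/mL

Over one 14-h interval, 14/5 ≈ 2.8 half-lives elapse, leaving f ≈ 0.1436 of each dose.
At steady state, accumulation factor R = 1/(1 − e^(−kτ)) ≈ 1.1677.
Each bolus raises the concentration by D/Vd = 1524/157 ≈ 9.707 mcg/mL.
Cmax,ss = C₀/(1 − f) ≈ 9.707/0.8564 ≈ 11.335 mcg/mL.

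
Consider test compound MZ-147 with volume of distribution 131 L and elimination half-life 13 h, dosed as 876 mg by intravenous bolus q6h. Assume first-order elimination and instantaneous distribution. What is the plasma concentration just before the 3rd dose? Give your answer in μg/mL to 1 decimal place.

8.4 μg/mL

f = (1/2)^(τ/t½) = (1/2)^(6/13) ≈ 0.7262.
C₀ = D/Vd = 876/131 ≈ 6.687 μg/mL.
Before the 3rd dose, 2 doses have been given. Superposition: Cmin = C₀·(f + f²).
≈ 6.687 × (0.7262 + 0.5274) ≈ 6.687 × 1.2536 ≈ 8.383 μg/mL.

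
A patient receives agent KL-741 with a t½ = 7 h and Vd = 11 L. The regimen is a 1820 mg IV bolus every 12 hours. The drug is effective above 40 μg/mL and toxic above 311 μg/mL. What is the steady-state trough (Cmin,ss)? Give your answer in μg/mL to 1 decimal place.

k = ln2/t½ = ln2/7 ≈ 0.099021 h⁻¹; fraction remaining f = e^(−kτ) = e^(−0.099021×12) ≈ 0.3048.
Each bolus raises the concentration by D/Vd = 1820/11 ≈ 165.455 μg/mL.
Steady-state trough Cmin,ss = C₀·f/(1−f) ≈ 165.455 × 0.3048/0.6952 ≈ 72.541 μg/mL.
Trough 72.5 μg/mL vs MEC 40 μg/mL: adequate.

72.5 μg/mL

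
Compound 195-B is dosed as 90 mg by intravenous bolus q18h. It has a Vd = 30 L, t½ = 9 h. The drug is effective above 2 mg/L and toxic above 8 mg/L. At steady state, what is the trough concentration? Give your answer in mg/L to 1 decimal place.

1.0 mg/L

τ = 18 h = 2 half-lives, so f = (1/2)^2 = 0.25.
Accumulation ratio R = 1/(1 − f) = 1/0.75 = 4/3.
Single-dose peak C₀ = D/Vd = 90/30 = 3 mg/L.
Steady-state peak Cmax,ss = C₀·R = 3 × 4/3 ≈ 4.000 mg/L.
Steady-state trough Cmin,ss = Cmax,ss·f ≈ 4.000 × 0.25 ≈ 1.000 mg/L.
Trough 1.0 mg/L vs MEC 2 mg/L: subtherapeutic.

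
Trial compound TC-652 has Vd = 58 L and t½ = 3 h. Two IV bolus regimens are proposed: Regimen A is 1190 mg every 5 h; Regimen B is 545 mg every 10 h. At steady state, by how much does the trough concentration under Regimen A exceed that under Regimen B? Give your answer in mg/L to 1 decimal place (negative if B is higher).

Regimen A: f = (1/2)^(5/3) ≈ 0.3150; Cmin,ss = (1190/58)·f/(1−f) ≈ 9.435 mg/L.
Regimen B: f = (1/2)^(10/3) ≈ 0.0992; Cmin,ss = (545/58)·f/(1−f) ≈ 1.035 mg/L.
Difference ≈ 9.435 − 1.035 ≈ 8.400 mg/L.

8.4 mg/L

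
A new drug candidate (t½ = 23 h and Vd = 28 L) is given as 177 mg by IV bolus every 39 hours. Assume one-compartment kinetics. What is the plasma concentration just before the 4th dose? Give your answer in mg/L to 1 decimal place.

2.7 mg/L

f = (1/2)^(τ/t½) = (1/2)^(39/23) ≈ 0.3087.
C₀ = D/Vd = 177/28 ≈ 6.321 mg/L.
Before the 4th dose, 3 doses have been given. Superposition: Cmin = C₀·(f + f² + … + f^3).
≈ 6.321 × (0.3087 + 0.0953 + 0.0294) ≈ 6.321 × 0.4334 ≈ 2.740 mg/L.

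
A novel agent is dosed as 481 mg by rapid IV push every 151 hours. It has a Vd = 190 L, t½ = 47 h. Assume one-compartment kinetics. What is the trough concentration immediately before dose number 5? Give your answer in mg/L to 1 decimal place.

f = (1/2)^(τ/t½) = (1/2)^(151/47) ≈ 0.1079.
C₀ = D/Vd = 481/190 ≈ 2.532 mg/L.
Before the 5th dose, 4 doses have been given. Superposition: Cmin = C₀·(f + f² + … + f^4).
≈ 2.532 × (0.1079 + 0.0116 + 0.0013 + 0.0001) ≈ 2.532 × 0.1209 ≈ 0.306 mg/L.

0.3 mg/L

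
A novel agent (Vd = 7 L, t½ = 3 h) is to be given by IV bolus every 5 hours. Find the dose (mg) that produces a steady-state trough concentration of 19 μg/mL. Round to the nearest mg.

289 mg

τ/t½ = 5/3 ≈ 1.6667, so f = (1/2)^(5/3) ≈ 0.314980.
Cmin,ss = (D/Vd)·f/(1−f), so D = Cmin,ss·Vd·(1−f)/f.
D = 19 × 7 × (1−f)/f ≈ 19 × 7 × 2.17480 ≈ 289.25 mg.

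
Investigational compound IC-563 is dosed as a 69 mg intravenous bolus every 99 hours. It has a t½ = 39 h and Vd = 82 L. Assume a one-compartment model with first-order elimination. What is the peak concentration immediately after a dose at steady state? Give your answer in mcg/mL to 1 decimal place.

τ/t½ = 99/39 ≈ 2.5385, so fraction remaining f = (1/2)^(99/39) ≈ 0.1721.
At steady state, accumulation factor R = 1/(1 − e^(−kτ)) ≈ 1.2079.
Single-dose peak C₀ = D/Vd = 69/82 ≈ 0.841 mcg/mL.
Cmax,ss = C₀/(1 − f) ≈ 0.841/0.8279 ≈ 1.016 mcg/mL.

1.0 mcg/mL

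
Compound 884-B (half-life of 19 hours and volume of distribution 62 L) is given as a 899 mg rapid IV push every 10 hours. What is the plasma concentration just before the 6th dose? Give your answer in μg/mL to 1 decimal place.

f = (1/2)^(τ/t½) = (1/2)^(10/19) ≈ 0.6943.
C₀ = D/Vd = 899/62 ≈ 14.500 μg/mL.
Before the 6th dose, 5 doses have been given. Superposition: Cmin = C₀·(f + f² + … + f^5).
≈ 14.500 × (0.6943 + 0.4821 + 0.3347 + 0.2324 + 0.1613) ≈ 14.500 × 1.9048 ≈ 27.620 μg/mL.

27.6 μg/mL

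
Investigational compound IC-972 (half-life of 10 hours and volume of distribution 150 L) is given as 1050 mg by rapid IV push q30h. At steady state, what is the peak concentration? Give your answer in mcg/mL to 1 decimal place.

8.0 mcg/mL

τ = 30 h = 3 half-lives, so f = (1/2)^3 = 0.125.
At steady state, R = 1/(1 − 0.125) = 8/7.
Single-dose peak C₀ = D/Vd = 1050/150 = 7 mcg/mL.
Steady-state peak Cmax,ss = C₀·R = 7 × 8/7 ≈ 8.000 mcg/mL.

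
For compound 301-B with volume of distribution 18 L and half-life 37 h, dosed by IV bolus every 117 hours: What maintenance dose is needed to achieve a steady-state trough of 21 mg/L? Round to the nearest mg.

3006 mg

τ/t½ = 117/37 ≈ 3.1622, so f = (1/2)^(117/37) ≈ 0.111711.
Cmin,ss = (D/Vd)·f/(1−f), so D = Cmin,ss·Vd·(1−f)/f.
D = 21 × 18 × (1−f)/f ≈ 21 × 18 × 7.95167 ≈ 3005.73 mg.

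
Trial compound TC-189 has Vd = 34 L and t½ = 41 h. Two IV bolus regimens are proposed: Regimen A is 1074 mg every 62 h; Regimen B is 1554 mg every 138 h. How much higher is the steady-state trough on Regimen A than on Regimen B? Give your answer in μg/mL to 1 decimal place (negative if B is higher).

12.1 μg/mL

Regimen A: f = (1/2)^(62/41) ≈ 0.3506; Cmin,ss = (1074/34)·f/(1−f) ≈ 17.054 μg/mL.
Regimen B: f = (1/2)^(138/41) ≈ 0.0970; Cmin,ss = (1554/34)·f/(1−f) ≈ 4.910 μg/mL.
Difference ≈ 17.054 − 4.910 ≈ 12.144 μg/mL.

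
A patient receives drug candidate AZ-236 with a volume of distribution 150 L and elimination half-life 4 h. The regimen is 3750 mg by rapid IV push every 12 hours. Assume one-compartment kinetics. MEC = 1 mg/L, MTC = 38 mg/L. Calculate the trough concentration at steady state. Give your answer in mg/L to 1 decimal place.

3.6 mg/L

The dosing interval is 3 half-lives, so f = 2^(−3) = 0.125.
Accumulation ratio R = 1/(1 − f) = 1/0.875 = 8/7.
Single-dose peak C₀ = D/Vd = 3750/150 = 25 mg/L.
Steady-state peak Cmax,ss = C₀·R = 25 × 8/7 ≈ 28.571 mg/L.
Steady-state trough Cmin,ss = Cmax,ss·f ≈ 28.571 × 0.125 ≈ 3.571 mg/L.
Trough 3.6 mg/L vs MEC 1 mg/L: adequate.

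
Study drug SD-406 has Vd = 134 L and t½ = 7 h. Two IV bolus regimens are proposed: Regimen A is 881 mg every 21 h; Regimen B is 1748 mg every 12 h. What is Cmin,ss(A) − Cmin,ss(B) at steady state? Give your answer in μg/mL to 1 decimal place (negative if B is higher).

-4.8 μg/mL

Regimen A: f = (1/2)^(21/7) ≈ 0.1250; Cmin,ss = (881/134)·f/(1−f) ≈ 0.939 μg/mL.
Regimen B: f = (1/2)^(12/7) ≈ 0.3048; Cmin,ss = (1748/134)·f/(1−f) ≈ 5.719 μg/mL.
Difference ≈ 0.939 − 5.719 ≈ -4.780 μg/mL.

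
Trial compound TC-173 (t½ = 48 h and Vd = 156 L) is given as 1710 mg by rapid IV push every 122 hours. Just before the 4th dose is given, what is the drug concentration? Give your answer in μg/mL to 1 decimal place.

2.3 μg/mL

f = (1/2)^(τ/t½) = (1/2)^(122/48) ≈ 0.1717.
C₀ = D/Vd = 1710/156 ≈ 10.962 μg/mL.
Before the 4th dose, 3 doses have been given. Superposition: Cmin = C₀·(f + f² + … + f^3).
≈ 10.962 × (0.1717 + 0.0295 + 0.0051) ≈ 10.962 × 0.2063 ≈ 2.261 μg/mL.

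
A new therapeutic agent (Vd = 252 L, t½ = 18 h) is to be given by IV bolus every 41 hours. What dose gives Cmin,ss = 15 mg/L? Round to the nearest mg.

14550 mg

τ/t½ = 41/18 ≈ 2.2778, so f = (1/2)^(41/18) ≈ 0.206215.
Cmin,ss = (D/Vd)·f/(1−f), so D = Cmin,ss·Vd·(1−f)/f.
D = 15 × 252 × (1−f)/f ≈ 15 × 252 × 3.84931 ≈ 14550.39 mg.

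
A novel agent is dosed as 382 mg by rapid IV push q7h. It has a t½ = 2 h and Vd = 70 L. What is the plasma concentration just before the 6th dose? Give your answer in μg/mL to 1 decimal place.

f = (1/2)^(τ/t½) = (1/2)^(7/2) ≈ 0.0884.
C₀ = D/Vd = 382/70 ≈ 5.457 μg/mL.
Before the 6th dose, 5 doses have been given. Superposition: Cmin = C₀·(f + f² + … + f^5).
≈ 5.457 × (0.0884 + 0.0078 + 0.0007 + 0.0001 + 0.0000) ≈ 5.457 × 0.0970 ≈ 0.529 μg/mL.

0.5 μg/mL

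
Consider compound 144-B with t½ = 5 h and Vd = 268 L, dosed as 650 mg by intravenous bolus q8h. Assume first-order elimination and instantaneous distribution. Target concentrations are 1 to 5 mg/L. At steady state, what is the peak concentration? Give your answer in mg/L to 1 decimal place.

3.6 mg/L

k = ln2/t½ = ln2/5 ≈ 0.138629 h⁻¹; fraction remaining f = e^(−kτ) = e^(−0.138629×8) ≈ 0.3299.
Accumulation ratio R = 1/(1 − f) ≈ 1/0.6701 ≈ 1.4923.
Single-dose peak C₀ = D/Vd = 650/268 ≈ 2.425 mg/L.
Steady-state peak Cmax,ss = C₀·R ≈ 2.425 × 1.4923 ≈ 3.619 mg/L.
Peak 3.6 mg/L vs MTC 5 mg/L: below toxic threshold.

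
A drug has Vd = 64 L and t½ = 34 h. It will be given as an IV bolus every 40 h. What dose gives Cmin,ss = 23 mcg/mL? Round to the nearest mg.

1855 mg

τ/t½ = 40/34 ≈ 1.1765, so f = (1/2)^(40/34) ≈ 0.442433.
Cmin,ss = (D/Vd)·f/(1−f), so D = Cmin,ss·Vd·(1−f)/f.
D = 23 × 64 × (1−f)/f ≈ 23 × 64 × 1.26023 ≈ 1855.06 mg.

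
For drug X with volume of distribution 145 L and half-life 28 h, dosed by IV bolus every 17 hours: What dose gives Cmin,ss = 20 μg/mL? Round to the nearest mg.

τ/t½ = 17/28 ≈ 0.60714, so f = (1/2)^(17/28) ≈ 0.656496.
Cmin,ss = (D/Vd)·f/(1−f), so D = Cmin,ss·Vd·(1−f)/f.
D = 20 × 145 × (1−f)/f ≈ 20 × 145 × 0.52324 ≈ 1517.40 mg.

1517 mg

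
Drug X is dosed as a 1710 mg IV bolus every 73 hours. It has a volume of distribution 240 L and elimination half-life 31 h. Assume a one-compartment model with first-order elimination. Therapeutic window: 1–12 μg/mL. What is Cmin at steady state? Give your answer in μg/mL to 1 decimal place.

1.7 μg/mL

k = ln2/t½ = ln2/31 ≈ 0.022360 h⁻¹; fraction remaining f = e^(−kτ) = e^(−0.022360×73) ≈ 0.1955.
At steady state, accumulation factor R = 1/(1 − e^(−kτ)) ≈ 1.2430.
Each bolus raises the concentration by D/Vd = 1710/240 ≈ 7.125 μg/mL.
Cmax,ss = C₀/(1 − f) ≈ 7.125/0.8045 ≈ 8.856 μg/mL.
One interval later, Cmin,ss = Cmax,ss·e^(−kτ) ≈ 8.856 × 0.1955 ≈ 1.731 μg/mL.
Trough 1.7 μg/mL vs MEC 1 μg/mL: adequate.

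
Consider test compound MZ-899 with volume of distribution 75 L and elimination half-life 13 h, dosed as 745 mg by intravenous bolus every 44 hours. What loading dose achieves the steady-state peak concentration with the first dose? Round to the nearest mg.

f = (1/2)^(44/13) ≈ 0.095748; accumulation ratio R = 1/(1−f) ≈ 1.10589.
Loading dose to hit Cmax,ss on first dose: D_load = D_maint·R ≈ 745 × 1.10589 ≈ 823.89 mg.

824 mg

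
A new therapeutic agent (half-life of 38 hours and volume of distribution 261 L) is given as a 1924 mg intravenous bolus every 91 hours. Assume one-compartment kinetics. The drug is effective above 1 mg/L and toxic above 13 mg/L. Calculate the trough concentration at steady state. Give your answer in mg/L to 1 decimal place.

1.7 mg/L

τ/t½ = 91/38 ≈ 2.3947, so fraction remaining f = (1/2)^(91/38) ≈ 0.1902.
Each bolus raises the concentration by D/Vd = 1924/261 ≈ 7.372 mg/L.
Steady-state trough Cmin,ss = C₀·f/(1−f) ≈ 7.372 × 0.1902/0.8098 ≈ 1.731 mg/L.
Trough 1.7 mg/L vs MEC 1 mg/L: adequate.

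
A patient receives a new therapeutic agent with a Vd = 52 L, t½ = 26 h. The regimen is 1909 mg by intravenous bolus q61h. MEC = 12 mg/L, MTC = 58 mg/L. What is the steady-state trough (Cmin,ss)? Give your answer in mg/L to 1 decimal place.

Over one 61-h interval, 61/26 ≈ 2.3462 half-lives elapse, leaving f ≈ 0.1967 of each dose.
At steady state, accumulation factor R = 1/(1 − e^(−kτ)) ≈ 1.2449.
Single-dose peak C₀ = D/Vd = 1909/52 ≈ 36.712 mg/L.
Cmax,ss = C₀/(1 − f) ≈ 36.712/0.8033 ≈ 45.701 mg/L.
One interval later, Cmin,ss = Cmax,ss·e^(−kτ) ≈ 45.701 × 0.1967 ≈ 8.989 mg/L.
Trough 9.0 mg/L vs MEC 12 mg/L: subtherapeutic.

9.0 mg/L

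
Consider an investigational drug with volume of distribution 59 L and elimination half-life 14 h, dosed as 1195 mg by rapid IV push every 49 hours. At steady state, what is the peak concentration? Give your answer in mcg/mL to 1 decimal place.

Over one 49-h interval, 49/14 ≈ 3.5 half-lives elapse, leaving f ≈ 0.0884 of each dose.
Accumulation ratio R = 1/(1 − f) ≈ 1/0.9116 ≈ 1.0970.
Single-dose peak C₀ = D/Vd = 1195/59 ≈ 20.254 mcg/mL.
Steady-state peak Cmax,ss = C₀·R ≈ 20.254 × 1.0970 ≈ 22.219 mcg/mL.

22.2 mcg/mL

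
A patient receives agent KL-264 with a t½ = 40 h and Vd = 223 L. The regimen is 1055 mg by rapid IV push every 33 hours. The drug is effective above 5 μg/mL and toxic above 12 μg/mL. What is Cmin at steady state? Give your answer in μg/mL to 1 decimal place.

6.1 μg/mL

τ/t½ = 33/40 ≈ 0.825, so fraction remaining f = (1/2)^(33/40) ≈ 0.5645.
Accumulation ratio R = 1/(1 − f) ≈ 1/0.4355 ≈ 2.2962.
Single-dose peak C₀ = D/Vd = 1055/223 ≈ 4.731 μg/mL.
Cmax,ss = C₀/(1 − f) ≈ 4.731/0.4355 ≈ 10.863 μg/mL.
One interval later, Cmin,ss = Cmax,ss·e^(−kτ) ≈ 10.863 × 0.5645 ≈ 6.132 μg/mL.
Trough 6.1 μg/mL vs MEC 5 μg/mL: adequate.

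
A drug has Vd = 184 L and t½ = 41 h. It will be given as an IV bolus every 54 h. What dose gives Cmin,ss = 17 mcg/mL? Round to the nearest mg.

τ/t½ = 54/41 ≈ 1.3171, so f = (1/2)^(54/41) ≈ 0.401348.
Cmin,ss = (D/Vd)·f/(1−f), so D = Cmin,ss·Vd·(1−f)/f.
D = 17 × 184 × (1−f)/f ≈ 17 × 184 × 1.49160 ≈ 4665.72 mg.

4666 mg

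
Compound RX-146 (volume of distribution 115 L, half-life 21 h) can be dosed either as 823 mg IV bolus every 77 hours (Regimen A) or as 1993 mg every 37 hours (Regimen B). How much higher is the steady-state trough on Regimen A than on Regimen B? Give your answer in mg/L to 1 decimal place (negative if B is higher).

-6.6 mg/L

Regimen A: f = (1/2)^(77/21) ≈ 0.0787; Cmin,ss = (823/115)·f/(1−f) ≈ 0.611 mg/L.
Regimen B: f = (1/2)^(37/21) ≈ 0.2949; Cmin,ss = (1993/115)·f/(1−f) ≈ 7.248 mg/L.
Difference ≈ 0.611 − 7.248 ≈ -6.637 mg/L.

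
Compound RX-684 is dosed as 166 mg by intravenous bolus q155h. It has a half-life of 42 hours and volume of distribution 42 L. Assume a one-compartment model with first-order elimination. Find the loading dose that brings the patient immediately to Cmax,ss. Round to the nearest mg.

180 mg

f = (1/2)^(155/42) ≈ 0.077456; accumulation ratio R = 1/(1−f) ≈ 1.08396.
Loading dose to hit Cmax,ss on first dose: D_load = D_maint·R ≈ 166 × 1.08396 ≈ 179.94 mg.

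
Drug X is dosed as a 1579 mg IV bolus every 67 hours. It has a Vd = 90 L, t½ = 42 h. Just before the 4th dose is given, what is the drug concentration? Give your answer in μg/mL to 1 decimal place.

8.4 μg/mL

f = (1/2)^(τ/t½) = (1/2)^(67/42) ≈ 0.3310.
C₀ = D/Vd = 1579/90 ≈ 17.544 μg/mL.
Before the 4th dose, 3 doses have been given. Superposition: Cmin = C₀·(f + f² + … + f^3).
≈ 17.544 × (0.3310 + 0.1096 + 0.0363) ≈ 17.544 × 0.4769 ≈ 8.367 μg/mL.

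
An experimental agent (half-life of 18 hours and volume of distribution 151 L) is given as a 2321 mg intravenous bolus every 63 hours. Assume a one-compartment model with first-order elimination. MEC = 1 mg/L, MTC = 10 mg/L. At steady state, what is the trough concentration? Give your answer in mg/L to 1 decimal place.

Over one 63-h interval, 63/18 ≈ 3.5 half-lives elapse, leaving f ≈ 0.0884 of each dose.
Accumulation ratio R = 1/(1 − f) ≈ 1/0.9116 ≈ 1.0970.
Each bolus raises the concentration by D/Vd = 2321/151 ≈ 15.371 mg/L.
Cmax,ss = C₀/(1 − f) ≈ 15.371/0.9116 ≈ 16.862 mg/L.
Steady-state trough Cmin,ss = Cmax,ss·f ≈ 16.862 × 0.0884 ≈ 1.491 mg/L.
Trough 1.5 mg/L vs MEC 1 mg/L: adequate.

1.5 mg/L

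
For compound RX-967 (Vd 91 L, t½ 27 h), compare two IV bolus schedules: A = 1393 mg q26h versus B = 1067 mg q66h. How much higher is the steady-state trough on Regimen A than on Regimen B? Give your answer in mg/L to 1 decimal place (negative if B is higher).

13.5 mg/L

Regimen A: f = (1/2)^(26/27) ≈ 0.5130; Cmin,ss = (1393/91)·f/(1−f) ≈ 16.125 mg/L.
Regimen B: f = (1/2)^(66/27) ≈ 0.1837; Cmin,ss = (1067/91)·f/(1−f) ≈ 2.639 mg/L.
Difference ≈ 16.125 − 2.639 ≈ 13.486 mg/L.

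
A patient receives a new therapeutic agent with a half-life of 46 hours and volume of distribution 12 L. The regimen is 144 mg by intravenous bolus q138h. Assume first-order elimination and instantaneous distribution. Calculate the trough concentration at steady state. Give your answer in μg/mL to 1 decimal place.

1.7 μg/mL

τ = 138 h = 3 half-lives, so f = (1/2)^3 = 0.125.
Accumulation ratio R = 1/(1 − f) = 1/0.875 = 8/7.
Single-dose peak C₀ = D/Vd = 144/12 = 12 μg/mL.
Steady-state peak Cmax,ss = C₀·R = 12 × 8/7 ≈ 13.714 μg/mL.
Steady-state trough Cmin,ss = Cmax,ss·f ≈ 13.714 × 0.125 ≈ 1.714 μg/mL.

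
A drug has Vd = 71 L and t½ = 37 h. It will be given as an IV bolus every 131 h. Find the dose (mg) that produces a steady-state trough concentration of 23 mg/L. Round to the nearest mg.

17369 mg

τ/t½ = 131/37 ≈ 3.5405, so f = (1/2)^(131/37) ≈ 0.085939.
Cmin,ss = (D/Vd)·f/(1−f), so D = Cmin,ss·Vd·(1−f)/f.
D = 23 × 71 × (1−f)/f ≈ 23 × 71 × 10.63616 ≈ 17368.85 mg.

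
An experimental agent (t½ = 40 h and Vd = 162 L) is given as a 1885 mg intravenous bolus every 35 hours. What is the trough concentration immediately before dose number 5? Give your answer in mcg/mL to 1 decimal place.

12.7 mcg/mL

f = (1/2)^(τ/t½) = (1/2)^(35/40) ≈ 0.5453.
C₀ = D/Vd = 1885/162 ≈ 11.636 mcg/mL.
Before the 5th dose, 4 doses have been given. Superposition: Cmin = C₀·(f + f² + … + f^4).
≈ 11.636 × (0.5453 + 0.2974 + 0.1621 + 0.0884) ≈ 11.636 × 1.0932 ≈ 12.720 mcg/mL.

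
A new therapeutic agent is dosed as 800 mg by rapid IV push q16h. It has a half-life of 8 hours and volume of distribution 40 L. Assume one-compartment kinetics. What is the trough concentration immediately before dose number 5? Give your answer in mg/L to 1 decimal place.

f = (1/2)^(τ/t½) = (1/2)^(16/8) ≈ 0.2500.
C₀ = D/Vd = 800/40 ≈ 20.000 mg/L.
Before the 5th dose, 4 doses have been given. Superposition: Cmin = C₀·(f + f² + … + f^4).
≈ 20.000 × (0.2500 + 0.0625 + 0.0156 + 0.0039) ≈ 20.000 × 0.3320 ≈ 6.640 mg/L.

6.6 mg/L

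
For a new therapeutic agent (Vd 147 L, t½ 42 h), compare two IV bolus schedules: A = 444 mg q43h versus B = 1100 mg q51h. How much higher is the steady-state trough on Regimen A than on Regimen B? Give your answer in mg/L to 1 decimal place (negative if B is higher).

Regimen A: f = (1/2)^(43/42) ≈ 0.4918; Cmin,ss = (444/147)·f/(1−f) ≈ 2.923 mg/L.
Regimen B: f = (1/2)^(51/42) ≈ 0.4310; Cmin,ss = (1100/147)·f/(1−f) ≈ 5.668 mg/L.
Difference ≈ 2.923 − 5.668 ≈ -2.745 mg/L.

-2.7 mg/L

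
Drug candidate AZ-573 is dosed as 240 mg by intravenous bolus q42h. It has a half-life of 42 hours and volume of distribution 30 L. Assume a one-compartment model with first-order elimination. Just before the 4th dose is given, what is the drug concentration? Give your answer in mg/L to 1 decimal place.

7.0 mg/L

f = (1/2)^(τ/t½) = (1/2)^(42/42) ≈ 0.5000.
C₀ = D/Vd = 240/30 ≈ 8.000 mg/L.
Before the 4th dose, 3 doses have been given. Superposition: Cmin = C₀·(f + f² + … + f^3).
≈ 8.000 × (0.5000 + 0.2500 + 0.1250) ≈ 8.000 × 0.8750 ≈ 7.000 mg/L.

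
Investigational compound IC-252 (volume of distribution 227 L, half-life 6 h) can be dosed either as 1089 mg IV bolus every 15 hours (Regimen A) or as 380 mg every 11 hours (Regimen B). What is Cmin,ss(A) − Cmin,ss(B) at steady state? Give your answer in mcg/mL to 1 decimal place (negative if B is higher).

Regimen A: f = (1/2)^(15/6) ≈ 0.1768; Cmin,ss = (1089/227)·f/(1−f) ≈ 1.030 mcg/mL.
Regimen B: f = (1/2)^(11/6) ≈ 0.2806; Cmin,ss = (380/227)·f/(1−f) ≈ 0.653 mcg/mL.
Difference ≈ 1.030 − 0.653 ≈ 0.377 mcg/mL.

0.4 mcg/mL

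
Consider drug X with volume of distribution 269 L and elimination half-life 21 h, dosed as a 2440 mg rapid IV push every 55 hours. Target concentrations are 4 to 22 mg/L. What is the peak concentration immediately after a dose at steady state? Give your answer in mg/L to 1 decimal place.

10.8 mg/L

Over one 55-h interval, 55/21 ≈ 2.619 half-lives elapse, leaving f ≈ 0.1628 of each dose.
At steady state, accumulation factor R = 1/(1 − e^(−kτ)) ≈ 1.1945.
Each bolus raises the concentration by D/Vd = 2440/269 ≈ 9.071 mg/L.
Cmax,ss = C₀/(1 − f) ≈ 9.071/0.8372 ≈ 10.835 mg/L.
Peak 10.8 mg/L vs MTC 22 mg/L: below toxic threshold.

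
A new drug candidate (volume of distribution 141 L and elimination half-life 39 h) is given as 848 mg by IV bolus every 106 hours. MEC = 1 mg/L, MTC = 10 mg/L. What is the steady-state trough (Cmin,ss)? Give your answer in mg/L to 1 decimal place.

1.1 mg/L

k = ln2/t½ = ln2/39 ≈ 0.017773 h⁻¹; fraction remaining f = e^(−kτ) = e^(−0.017773×106) ≈ 0.1520.
At steady state, accumulation factor R = 1/(1 − e^(−kτ)) ≈ 1.1792.
Single-dose peak C₀ = D/Vd = 848/141 ≈ 6.014 mg/L.
Steady-state peak Cmax,ss = C₀·R ≈ 6.014 × 1.1792 ≈ 7.092 mg/L.
Steady-state trough Cmin,ss = Cmax,ss·f ≈ 7.092 × 0.1520 ≈ 1.078 mg/L.
Trough 1.1 mg/L vs MEC 1 mg/L: adequate.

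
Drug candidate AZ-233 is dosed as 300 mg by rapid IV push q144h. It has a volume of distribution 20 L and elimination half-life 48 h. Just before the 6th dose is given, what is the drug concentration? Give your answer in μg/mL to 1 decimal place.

f = (1/2)^(τ/t½) = (1/2)^(144/48) ≈ 0.1250.
C₀ = D/Vd = 300/20 ≈ 15.000 μg/mL.
Before the 6th dose, 5 doses have been given. Superposition: Cmin = C₀·(f + f² + … + f^5).
≈ 15.000 × (0.1250 + 0.0156 + 0.0020 + 0.0002 + 0.0000) ≈ 15.000 × 0.1428 ≈ 2.142 μg/mL.

2.1 μg/mL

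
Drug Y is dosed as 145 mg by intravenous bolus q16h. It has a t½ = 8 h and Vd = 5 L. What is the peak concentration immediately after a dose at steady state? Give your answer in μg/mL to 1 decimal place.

τ = 16 h = 2 half-lives, so f = (1/2)^2 = 0.25.
Accumulation ratio R = 1/(1 − f) = 1/0.75 = 4/3.
Single-dose peak C₀ = D/Vd = 145/5 = 29 μg/mL.
Steady-state peak Cmax,ss = C₀·R = 29 × 4/3 ≈ 38.667 μg/mL.

38.7 μg/mL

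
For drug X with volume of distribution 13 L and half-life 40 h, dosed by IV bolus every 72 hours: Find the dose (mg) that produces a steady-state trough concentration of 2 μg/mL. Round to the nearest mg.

65 mg

τ/t½ = 72/40 ≈ 1.8, so f = (1/2)^(72/40) ≈ 0.287175.
Cmin,ss = (D/Vd)·f/(1−f), so D = Cmin,ss·Vd·(1−f)/f.
D = 2 × 13 × (1−f)/f ≈ 2 × 13 × 2.48220 ≈ 64.54 mg.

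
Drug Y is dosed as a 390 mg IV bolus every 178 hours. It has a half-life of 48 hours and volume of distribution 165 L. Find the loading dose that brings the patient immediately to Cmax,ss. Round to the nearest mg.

f = (1/2)^(178/48) ≈ 0.076503; accumulation ratio R = 1/(1−f) ≈ 1.08284.
Loading dose to hit Cmax,ss on first dose: D_load = D_maint·R ≈ 390 × 1.08284 ≈ 422.31 mg.

422 mg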